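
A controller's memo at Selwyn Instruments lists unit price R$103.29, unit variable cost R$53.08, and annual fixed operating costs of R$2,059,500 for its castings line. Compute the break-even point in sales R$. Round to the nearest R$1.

Contribution margin per unit = R$103.29 − R$53.08 = R$50.21, a CM ratio of R$50.21 ÷ R$103.29 = 0.4861.
Break-even sales = FC ÷ CM ratio = R$2,059,500 × R$103.29 / R$50.21 = R$4,236,721.

R$4,236,721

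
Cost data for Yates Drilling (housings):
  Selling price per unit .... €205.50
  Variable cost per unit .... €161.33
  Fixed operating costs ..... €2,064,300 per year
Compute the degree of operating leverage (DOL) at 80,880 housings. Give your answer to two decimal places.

Contribution at this volume is 80,880 × €44.17 = €3,572,469.60.
Subtracting fixed costs: EBIT = €3,572,469.60 − €2,064,300 = €1,508,169.60.
Degree of operating leverage = €3,572,469.60 / €1,508,169.60 = 2.3687.

2.37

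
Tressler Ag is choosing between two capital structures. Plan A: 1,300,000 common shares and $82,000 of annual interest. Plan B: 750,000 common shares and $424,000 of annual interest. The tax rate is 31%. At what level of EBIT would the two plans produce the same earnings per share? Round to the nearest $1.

$890,364

At indifference, (EBIT − 82,000)(1 − t)/1,300,000 = (EBIT − 424,000)(1 − t)/750,000.
Cancelling (1 − t) and cross-multiplying: 750,000·(EBIT − 82,000) = 1,300,000·(EBIT − 424,000).
Solving, EBIT = (424,000·1,300,000 − 82,000·750,000) / (1,300,000 − 750,000) = 489,700,000,000 / 550,000 = 890,363.64.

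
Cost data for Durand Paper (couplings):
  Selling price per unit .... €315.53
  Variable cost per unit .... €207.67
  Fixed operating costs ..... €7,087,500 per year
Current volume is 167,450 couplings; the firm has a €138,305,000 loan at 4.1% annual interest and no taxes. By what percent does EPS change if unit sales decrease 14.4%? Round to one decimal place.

-49.0%

Total contribution margin = 167,450 × €107.86 = €18,061,157.00.
Subtracting fixed costs: EBIT = €18,061,157.00 − €7,087,500 = €10,973,657.00.
Interest = €5,670,505.00, so EBIT − I = €5,303,152.00.
DCL = total CM / (EBIT − I) = €18,061,157.00 / €5,303,152.00 = 3.4057.
EPS therefore changes by 3.4057 × (-14.4%) = -49.0%.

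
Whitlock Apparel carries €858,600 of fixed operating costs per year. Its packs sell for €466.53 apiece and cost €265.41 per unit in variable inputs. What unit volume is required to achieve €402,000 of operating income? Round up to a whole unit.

6,268 packs

Each unit contributes €466.53 − €265.41 = €201.12.
Units = (FC + target) / CM = (€858,600 + €402,000) / €201.12 = 6,267.90, so 6,268 packs.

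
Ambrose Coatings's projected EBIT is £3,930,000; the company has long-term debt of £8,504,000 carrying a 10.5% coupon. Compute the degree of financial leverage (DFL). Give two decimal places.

Annual interest charges come to £892,920.00.
DFL = EBIT ÷ (EBIT − I) = £3,930,000 ÷ (£3,930,000 − £892,920.00) = £3,930,000 ÷ £3,037,080.00 = 1.2940.

1.29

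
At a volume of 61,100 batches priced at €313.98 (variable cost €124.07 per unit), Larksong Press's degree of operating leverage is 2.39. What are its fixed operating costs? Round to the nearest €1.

Contribution at this volume is 61,100 × €189.91 = €11,603,501.00.
Since DOL = CM ÷ EBIT, EBIT = €11,603,501.00 ÷ 2.39 = €4,855,021.34.
Fixed costs = CM − EBIT = €11,603,501.00 − €4,855,021.34 = €6,748,480.

€6,748,480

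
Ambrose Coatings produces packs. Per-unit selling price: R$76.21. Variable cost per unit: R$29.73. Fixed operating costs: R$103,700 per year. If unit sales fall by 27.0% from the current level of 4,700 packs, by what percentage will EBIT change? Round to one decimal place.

-51.4%

Contribution at this volume is 4,700 × R$46.48 = R$218,456.00.
Operating income = contribution − fixed costs = R$218,456.00 − R$103,700 = R$114,756.00.
Degree of operating leverage = R$218,456.00 / R$114,756.00 = 1.9037.
%ΔEBIT = DOL × %ΔSales = 1.9037 × -27.0% = -51.4%.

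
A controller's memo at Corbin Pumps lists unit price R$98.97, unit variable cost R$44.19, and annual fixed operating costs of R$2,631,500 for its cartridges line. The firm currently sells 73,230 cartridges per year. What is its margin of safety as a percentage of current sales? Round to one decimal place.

34.4%

Unit CM = price − variable cost = R$98.97 − R$44.19 = R$54.78. Break-even units = R$2,631,500 ÷ R$54.78 = 48,037.60; break-even revenue = 48,037.60 × R$98.97 = R$4,754,281.76.
Current sales = 73,230 × R$98.97 = R$7,247,573.10.
Margin of safety = (R$7,247,573.10 − R$4,754,281.76) ÷ R$7,247,573.10 = 34.4%.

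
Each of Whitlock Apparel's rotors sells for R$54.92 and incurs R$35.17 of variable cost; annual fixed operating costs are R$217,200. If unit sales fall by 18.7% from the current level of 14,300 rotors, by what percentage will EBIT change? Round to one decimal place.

-81.0%

Total contribution margin = 14,300 × R$19.75 = R$282,425.00.
EBIT = R$282,425.00 − R$217,200 = R$65,225.00.
Degree of operating leverage = R$282,425.00 / R$65,225.00 = 4.3300.
Operating income changes by 4.3300 × -18.7% = -81.0%.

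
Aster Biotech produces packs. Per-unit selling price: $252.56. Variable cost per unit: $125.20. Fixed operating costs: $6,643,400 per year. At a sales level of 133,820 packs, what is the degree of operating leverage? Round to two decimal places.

1.64

Total contribution margin = 133,820 × $127.36 = $17,043,315.20.
EBIT = $17,043,315.20 − $6,643,400 = $10,399,915.20.
So DOL = total CM / EBIT = $17,043,315.20 / $10,399,915.20 = 1.6388.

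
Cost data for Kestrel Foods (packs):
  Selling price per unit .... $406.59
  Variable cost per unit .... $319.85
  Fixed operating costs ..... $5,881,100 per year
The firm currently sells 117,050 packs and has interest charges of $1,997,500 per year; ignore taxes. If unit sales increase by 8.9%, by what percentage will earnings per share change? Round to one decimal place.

+39.7%

Contribution at this volume is 117,050 × $86.74 = $10,152,917.00.
Subtracting fixed costs: EBIT = $10,152,917.00 − $5,881,100 = $4,271,817.00.
After interest of $1,997,500.00, pre-tax earnings = $2,274,317.00.
DCL = total CM / (EBIT − I) = $10,152,917.00 / $2,274,317.00 = 4.4642.
EPS therefore changes by 4.4642 × (+8.9%) = +39.7%.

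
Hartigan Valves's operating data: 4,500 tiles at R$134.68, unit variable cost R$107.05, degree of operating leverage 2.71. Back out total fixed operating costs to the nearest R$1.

R$78,455

At 4,500 units, contribution = 4,500 × R$27.63 = R$124,335.00.
DOL = contribution / EBIT, so EBIT = R$124,335.00 / 2.71 = R$45,880.07.
And FC = contribution − EBIT = R$124,335.00 − R$45,880.07 = R$78,455.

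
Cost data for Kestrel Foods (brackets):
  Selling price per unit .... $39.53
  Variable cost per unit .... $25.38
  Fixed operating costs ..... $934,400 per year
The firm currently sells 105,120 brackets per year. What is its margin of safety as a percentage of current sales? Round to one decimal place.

37.2%

Each unit contributes $39.53 − $25.38 = $14.15. Break-even units = $934,400 ÷ $14.15 = 66,035.34; break-even revenue = 66,035.34 × $39.53 = $2,610,376.82.
Current sales = 105,120 × $39.53 = $4,155,393.60.
Margin of safety = ($4,155,393.60 − $2,610,376.82) ÷ $4,155,393.60 = 37.2%.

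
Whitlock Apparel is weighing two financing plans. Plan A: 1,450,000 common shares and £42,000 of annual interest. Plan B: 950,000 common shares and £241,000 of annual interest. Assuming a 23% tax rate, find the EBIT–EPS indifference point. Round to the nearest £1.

£619,100

Set EPS_A = EPS_B: (EBIT − £42,000)(1 − 0.23) ÷ 1,450,000 = (EBIT − £241,000)(1 − 0.23) ÷ 950,000.
Cancelling (1 − t) and cross-multiplying: 950,000·(EBIT − 42,000) = 1,450,000·(EBIT − 241,000).
Solving, EBIT = (241,000·1,450,000 − 42,000·950,000) / (1,450,000 − 950,000) = 309,550,000,000 / 500,000 = 619,100.00.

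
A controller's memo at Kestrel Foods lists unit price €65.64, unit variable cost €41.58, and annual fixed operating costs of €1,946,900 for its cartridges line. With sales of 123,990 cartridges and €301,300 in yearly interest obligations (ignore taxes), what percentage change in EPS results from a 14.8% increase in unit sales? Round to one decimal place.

+60.1%

Contribution at this volume is 123,990 × €24.06 = €2,983,199.40.
Subtracting fixed costs: EBIT = €2,983,199.40 − €1,946,900 = €1,036,299.40.
After interest of €301,300.00, pre-tax earnings = €734,999.40.
Degree of combined leverage = contribution ÷ (EBIT − I) = €2,983,199.40 ÷ €734,999.40 = 4.0588.
EPS therefore changes by 4.0588 × (+14.8%) = +60.1%.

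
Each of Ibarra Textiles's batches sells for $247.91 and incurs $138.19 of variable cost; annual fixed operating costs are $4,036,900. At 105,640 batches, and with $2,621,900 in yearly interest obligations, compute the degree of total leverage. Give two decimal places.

2.35

Contribution at this volume is 105,640 × $109.72 = $11,590,820.80.
EBIT = $11,590,820.80 − $4,036,900 = $7,553,920.80. Interest = $2,621,900.00.
DOL = $11,590,820.80 ÷ $7,553,920.80 = 1.5344; DFL = $7,553,920.80 ÷ $4,932,020.80 = 1.5316.
Combined leverage = 1.5344 × 1.5316 = 2.3501.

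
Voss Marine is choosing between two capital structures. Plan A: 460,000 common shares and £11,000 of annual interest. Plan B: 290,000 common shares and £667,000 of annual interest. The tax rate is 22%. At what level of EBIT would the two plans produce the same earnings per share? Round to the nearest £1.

£1,786,059

At indifference, (EBIT − 11,000)(1 − t)/460,000 = (EBIT − 667,000)(1 − t)/290,000.
The (1 − t) factor cancels: (EBIT − 11,000) × 290,000 = (EBIT − 667,000) × 460,000.
Solving, EBIT = (667,000·460,000 − 11,000·290,000) / (460,000 − 290,000) = 303,630,000,000 / 170,000 = 1,786,058.82.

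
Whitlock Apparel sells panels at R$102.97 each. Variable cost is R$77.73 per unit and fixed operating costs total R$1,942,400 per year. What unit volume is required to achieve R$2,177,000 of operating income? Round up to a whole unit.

Each unit contributes R$102.97 − R$77.73 = R$25.24.
Required volume = (fixed costs + target profit) ÷ CM = (R$1,942,400 + R$2,177,000) ÷ R$25.24 = 163,209.19, so 163,210 panels.

163,210 panels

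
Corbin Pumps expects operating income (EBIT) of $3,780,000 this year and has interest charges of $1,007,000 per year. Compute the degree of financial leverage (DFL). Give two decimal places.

1.36

Annual interest charges come to $1,007,000.00.
DFL = EBIT ÷ (EBIT − I) = $3,780,000 ÷ ($3,780,000 − $1,007,000.00) = $3,780,000 ÷ $2,773,000.00 = 1.3631.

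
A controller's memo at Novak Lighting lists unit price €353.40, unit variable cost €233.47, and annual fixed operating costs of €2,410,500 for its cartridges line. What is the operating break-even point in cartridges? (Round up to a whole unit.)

20,100 cartridges

Unit CM = price − variable cost = €353.40 − €233.47 = €119.93.
Break-even Q = €2,410,500 / €119.93 = 20,099.22 → 20,100 cartridges.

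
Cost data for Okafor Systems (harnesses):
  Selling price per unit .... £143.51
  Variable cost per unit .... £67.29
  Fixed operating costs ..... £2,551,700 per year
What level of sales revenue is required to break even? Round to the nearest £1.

CM per unit = £143.51 − £67.29 = £76.22; CM ratio = £76.22 / £143.51 = 0.5311.
Break-even revenue = fixed costs × price ÷ CM = £2,551,700 × £143.51 ÷ £76.22 = £4,804,441.

£4,804,441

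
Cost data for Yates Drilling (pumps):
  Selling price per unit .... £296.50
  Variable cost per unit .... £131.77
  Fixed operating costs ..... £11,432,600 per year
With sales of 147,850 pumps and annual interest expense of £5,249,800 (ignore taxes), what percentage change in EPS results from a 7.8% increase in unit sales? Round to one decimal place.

Total contribution margin = 147,850 × £164.73 = £24,355,330.50.
Subtracting fixed costs: EBIT = £24,355,330.50 − £11,432,600 = £12,922,730.50.
After interest of £5,249,800.00, pre-tax earnings = £7,672,930.50.
DCL = total CM / (EBIT − I) = £24,355,330.50 / £7,672,930.50 = 3.1742.
%ΔEPS = DCL × %ΔSales = 3.1742 × +7.8% = +24.8%.

+24.8%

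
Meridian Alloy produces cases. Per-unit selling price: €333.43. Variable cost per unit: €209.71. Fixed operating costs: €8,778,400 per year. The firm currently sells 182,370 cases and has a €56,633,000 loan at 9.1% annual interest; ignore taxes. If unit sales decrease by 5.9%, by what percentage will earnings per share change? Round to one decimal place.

Contribution at this volume is 182,370 × €123.72 = €22,562,816.40.
Operating income = contribution − fixed costs = €22,562,816.40 − €8,778,400 = €13,784,416.40.
Interest = €5,153,603.00, so EBIT − I = €8,630,813.40.
Degree of combined leverage = contribution ÷ (EBIT − I) = €22,562,816.40 ÷ €8,630,813.40 = 2.6142.
EPS therefore changes by 2.6142 × (-5.9%) = -15.4%.

-15.4%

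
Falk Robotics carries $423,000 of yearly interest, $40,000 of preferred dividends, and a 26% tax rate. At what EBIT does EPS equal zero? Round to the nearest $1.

$477,054

Grossing the preferred dividend up to pre-tax terms: $40,000 / (1 − 0.26) = $54,054.05.
Financial break-even EBIT = interest + D_p ÷ (1 − t) = $423,000 + $54,054.05 = $477,054.05.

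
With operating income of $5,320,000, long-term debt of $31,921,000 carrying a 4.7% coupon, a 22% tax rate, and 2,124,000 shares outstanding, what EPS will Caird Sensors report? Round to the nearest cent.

$1.40

Pre-tax income = $5,320,000 − $1,500,287.00 = $3,819,713.00.
After tax at 22%: net income = $3,819,713.00 × 0.78 = $2,979,376.14.
EPS = $2,979,376.14 ÷ 2,124,000 = $1.40.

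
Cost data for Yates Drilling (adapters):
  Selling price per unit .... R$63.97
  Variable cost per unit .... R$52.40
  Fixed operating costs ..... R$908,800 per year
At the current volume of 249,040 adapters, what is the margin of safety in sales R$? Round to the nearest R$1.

R$10,906,375

Each unit contributes R$63.97 − R$52.40 = R$11.57. Break-even units = R$908,800 ÷ R$11.57 = 78,547.97; break-even revenue = 78,547.97 × R$63.97 = R$5,024,713.57.
Actual sales revenue = 249,040 × R$63.97 = R$15,931,088.80.
Margin of safety = R$15,931,088.80 − R$5,024,713.57 = R$10,906,375.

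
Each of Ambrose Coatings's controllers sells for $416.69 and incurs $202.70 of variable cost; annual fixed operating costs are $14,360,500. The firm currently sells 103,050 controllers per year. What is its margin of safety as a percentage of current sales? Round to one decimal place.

34.9%

Unit CM = price − variable cost = $416.69 − $202.70 = $213.99. Break-even units = $14,360,500 ÷ $213.99 = 67,108.28; break-even revenue = 67,108.28 × $416.69 = $27,963,347.56.
Actual sales revenue = 103,050 × $416.69 = $42,939,904.50.
Margin of safety = ($42,939,904.50 − $27,963,347.56) ÷ $42,939,904.50 = 34.9%.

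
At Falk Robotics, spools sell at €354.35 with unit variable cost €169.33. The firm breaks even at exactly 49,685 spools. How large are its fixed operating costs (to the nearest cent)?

Each unit contributes €354.35 − €169.33 = €185.02.
Since BE = FC / CM, FC = 49,685 × €185.02 = €9,192,718.70.

€9,192,718.70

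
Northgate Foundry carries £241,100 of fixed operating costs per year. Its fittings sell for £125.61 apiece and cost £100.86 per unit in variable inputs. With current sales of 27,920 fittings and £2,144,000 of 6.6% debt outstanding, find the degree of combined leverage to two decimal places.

Contribution at this volume is 27,920 × £24.75 = £691,020.00.
Subtracting fixed costs: EBIT = £691,020.00 − £241,100 = £449,920.00. Interest = £141,504.00, so EBIT − I = £308,416.00.
Degree of total leverage = total CM / (EBIT − interest) = £691,020.00 / £308,416.00 = 2.2405.

2.24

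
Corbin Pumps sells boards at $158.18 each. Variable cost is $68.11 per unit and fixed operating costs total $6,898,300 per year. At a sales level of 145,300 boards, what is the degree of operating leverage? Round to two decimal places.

2.11

Total contribution margin = 145,300 × $90.07 = $13,087,171.00.
Subtracting fixed costs: EBIT = $13,087,171.00 − $6,898,300 = $6,188,871.00.
DOL = contribution ÷ EBIT = $13,087,171.00 ÷ $6,188,871.00 = 2.1146.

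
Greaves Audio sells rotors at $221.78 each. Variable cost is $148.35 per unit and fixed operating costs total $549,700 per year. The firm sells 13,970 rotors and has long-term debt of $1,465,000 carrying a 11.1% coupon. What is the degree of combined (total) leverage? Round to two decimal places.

At 13,970 units, contribution = 13,970 × $73.43 = $1,025,817.10.
Operating income = contribution − fixed costs = $1,025,817.10 − $549,700 = $476,117.10. Interest = $162,615.00.
DOL = $1,025,817.10 ÷ $476,117.10 = 2.1545; DFL = $476,117.10 ÷ $313,502.10 = 1.5187.
DCL = DOL × DFL = 2.1545 × 1.5187 = 3.2720.

3.27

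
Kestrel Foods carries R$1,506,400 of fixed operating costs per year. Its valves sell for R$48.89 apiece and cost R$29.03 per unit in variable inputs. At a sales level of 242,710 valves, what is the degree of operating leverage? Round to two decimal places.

Contribution at this volume is 242,710 × R$19.86 = R$4,820,220.60.
EBIT = R$4,820,220.60 − R$1,506,400 = R$3,313,820.60.
So DOL = total CM / EBIT = R$4,820,220.60 / R$3,313,820.60 = 1.4546.

1.45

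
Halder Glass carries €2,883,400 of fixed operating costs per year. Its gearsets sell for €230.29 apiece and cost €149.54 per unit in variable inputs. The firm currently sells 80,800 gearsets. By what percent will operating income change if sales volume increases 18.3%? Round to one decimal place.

Contribution at this volume is 80,800 × €80.75 = €6,524,600.00.
Operating income = contribution − fixed costs = €6,524,600.00 − €2,883,400 = €3,641,200.00.
Degree of operating leverage = €6,524,600.00 / €3,641,200.00 = 1.7919.
So EBIT moves 1.7919 × (+18.3%) = +32.8%.

+32.8%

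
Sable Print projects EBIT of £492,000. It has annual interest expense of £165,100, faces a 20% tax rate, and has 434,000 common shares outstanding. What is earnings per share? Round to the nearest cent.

Interest = £165,100.00, so EBT = £492,000 − £165,100.00 = £326,900.00.
Net income = £326,900.00 × (1 − 0.20) = £261,520.00.
Per share: £261,520.00 / 434,000 shares = £0.60.

£0.60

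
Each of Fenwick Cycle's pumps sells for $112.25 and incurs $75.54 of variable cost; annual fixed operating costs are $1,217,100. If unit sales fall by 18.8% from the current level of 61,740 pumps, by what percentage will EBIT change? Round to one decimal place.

At 61,740 units, contribution = 61,740 × $36.71 = $2,266,475.40.
Subtracting fixed costs: EBIT = $2,266,475.40 − $1,217,100 = $1,049,375.40.
Degree of operating leverage = $2,266,475.40 / $1,049,375.40 = 2.1598.
So EBIT moves 2.1598 × (-18.8%) = -40.6%.

-40.6%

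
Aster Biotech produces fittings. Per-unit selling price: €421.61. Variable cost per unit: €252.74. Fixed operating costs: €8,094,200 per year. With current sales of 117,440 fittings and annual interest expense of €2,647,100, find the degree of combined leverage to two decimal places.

2.18

Contribution at this volume is 117,440 × €168.87 = €19,832,092.80.
Operating income = contribution − fixed costs = €19,832,092.80 − €8,094,200 = €11,737,892.80. Interest = €2,647,100.00, so EBIT − I = €9,090,792.80.
Degree of total leverage = total CM / (EBIT − interest) = €19,832,092.80 / €9,090,792.80 = 2.1816.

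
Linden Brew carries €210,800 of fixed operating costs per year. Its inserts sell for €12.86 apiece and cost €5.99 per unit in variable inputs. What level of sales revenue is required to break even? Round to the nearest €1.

Contribution margin per unit = €12.86 − €5.99 = €6.87, a CM ratio of €6.87 ÷ €12.86 = 0.5342.
Break-even sales = FC ÷ CM ratio = €210,800 × €12.86 / €6.87 = €394,598.

€394,598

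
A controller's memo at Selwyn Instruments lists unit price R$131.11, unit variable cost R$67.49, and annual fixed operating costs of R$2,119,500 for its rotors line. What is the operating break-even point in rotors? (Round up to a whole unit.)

Unit CM = price − variable cost = R$131.11 − R$67.49 = R$63.62.
Break-even Q = R$2,119,500 / R$63.62 = 33,315.00 → 33,315 rotors.

33,315 rotors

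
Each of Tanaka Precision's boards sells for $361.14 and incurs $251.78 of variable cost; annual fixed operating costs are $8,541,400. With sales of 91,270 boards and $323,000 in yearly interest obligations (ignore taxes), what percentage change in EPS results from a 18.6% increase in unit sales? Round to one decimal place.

At 91,270 units, contribution = 91,270 × $109.36 = $9,981,287.20.
Subtracting fixed costs: EBIT = $9,981,287.20 − $8,541,400 = $1,439,887.20.
After interest of $323,000.00, pre-tax earnings = $1,116,887.20.
DCL = total CM / (EBIT − I) = $9,981,287.20 / $1,116,887.20 = 8.9367.
EPS therefore changes by 8.9367 × (+18.6%) = +166.2%.

+166.2%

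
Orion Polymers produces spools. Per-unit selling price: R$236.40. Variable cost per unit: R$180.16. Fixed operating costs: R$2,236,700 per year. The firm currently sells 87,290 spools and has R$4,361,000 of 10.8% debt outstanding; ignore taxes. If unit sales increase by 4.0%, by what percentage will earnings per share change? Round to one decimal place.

At 87,290 units, contribution = 87,290 × R$56.24 = R$4,909,189.60.
Subtracting fixed costs: EBIT = R$4,909,189.60 − R$2,236,700 = R$2,672,489.60.
Interest = R$470,988.00, so EBIT − I = R$2,201,501.60.
Degree of combined leverage = contribution ÷ (EBIT − I) = R$4,909,189.60 ÷ R$2,201,501.60 = 2.2299.
EPS therefore changes by 2.2299 × (+4.0%) = +8.9%.

+8.9%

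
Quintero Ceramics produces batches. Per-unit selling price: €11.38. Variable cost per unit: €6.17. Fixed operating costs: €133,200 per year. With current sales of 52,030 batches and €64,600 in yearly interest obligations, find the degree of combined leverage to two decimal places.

3.70

Total contribution margin = 52,030 × €5.21 = €271,076.30.
Subtracting fixed costs: EBIT = €271,076.30 − €133,200 = €137,876.30. Interest = €64,600.00.
DOL = €271,076.30 ÷ €137,876.30 = 1.9661; DFL = €137,876.30 ÷ €73,276.30 = 1.8816.
DCL = DOL × DFL = 1.9661 × 1.8816 = 3.6994.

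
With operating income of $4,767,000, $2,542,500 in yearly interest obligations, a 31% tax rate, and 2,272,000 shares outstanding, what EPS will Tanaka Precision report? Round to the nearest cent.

Pre-tax income = $4,767,000 − $2,542,500.00 = $2,224,500.00.
Net income = $2,224,500.00 × (1 − 0.31) = $1,534,905.00.
Per share: $1,534,905.00 / 2,272,000 shares = $0.68.

$0.68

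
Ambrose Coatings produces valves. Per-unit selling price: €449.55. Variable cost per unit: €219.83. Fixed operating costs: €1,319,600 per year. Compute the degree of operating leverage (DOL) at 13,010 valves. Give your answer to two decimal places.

1.79

Contribution at this volume is 13,010 × €229.72 = €2,988,657.20.
Operating income = contribution − fixed costs = €2,988,657.20 − €1,319,600 = €1,669,057.20.
DOL = contribution ÷ EBIT = €2,988,657.20 ÷ €1,669,057.20 = 1.7906.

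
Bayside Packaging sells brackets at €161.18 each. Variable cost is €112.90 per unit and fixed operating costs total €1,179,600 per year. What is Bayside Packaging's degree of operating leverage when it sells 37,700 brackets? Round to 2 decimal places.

Total contribution margin = 37,700 × €48.28 = €1,820,156.00.
Operating income = contribution − fixed costs = €1,820,156.00 − €1,179,600 = €640,556.00.
So DOL = total CM / EBIT = €1,820,156.00 / €640,556.00 = 2.8415.

2.84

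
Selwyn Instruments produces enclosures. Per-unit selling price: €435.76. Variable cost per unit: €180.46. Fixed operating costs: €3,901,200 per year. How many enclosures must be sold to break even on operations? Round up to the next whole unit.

15,281 enclosures

Each unit contributes €435.76 − €180.46 = €255.30.
Break-even volume = fixed costs ÷ CM per unit = €3,901,200 ÷ €255.30 = 15,280.85, so 15,281 enclosures.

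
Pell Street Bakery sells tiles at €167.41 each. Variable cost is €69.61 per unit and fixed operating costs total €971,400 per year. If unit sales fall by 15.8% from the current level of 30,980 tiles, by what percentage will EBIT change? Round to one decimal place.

-23.3%

Contribution at this volume is 30,980 × €97.80 = €3,029,844.00.
EBIT = €3,029,844.00 − €971,400 = €2,058,444.00.
Degree of operating leverage = €3,029,844.00 / €2,058,444.00 = 1.4719.
So EBIT moves 1.4719 × (-15.8%) = -23.3%.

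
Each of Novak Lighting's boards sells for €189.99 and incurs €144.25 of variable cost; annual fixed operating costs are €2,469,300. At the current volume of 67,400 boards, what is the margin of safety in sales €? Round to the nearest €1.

€2,548,607

Unit CM = price − variable cost = €189.99 − €144.25 = €45.74. Break-even units = €2,469,300 ÷ €45.74 = 53,985.57; break-even revenue = 53,985.57 × €189.99 = €10,256,718.56.
Current sales = 67,400 × €189.99 = €12,805,326.00.
Margin of safety = €12,805,326.00 − €10,256,718.56 = €2,548,607.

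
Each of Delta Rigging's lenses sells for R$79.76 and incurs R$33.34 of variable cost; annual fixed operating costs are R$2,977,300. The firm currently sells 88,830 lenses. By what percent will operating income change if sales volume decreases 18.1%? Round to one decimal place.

-65.1%

Total contribution margin = 88,830 × R$46.42 = R$4,123,488.60.
EBIT = R$4,123,488.60 − R$2,977,300 = R$1,146,188.60.
So DOL = total CM / EBIT = R$4,123,488.60 / R$1,146,188.60 = 3.5976.
So EBIT moves 3.5976 × (-18.1%) = -65.1%.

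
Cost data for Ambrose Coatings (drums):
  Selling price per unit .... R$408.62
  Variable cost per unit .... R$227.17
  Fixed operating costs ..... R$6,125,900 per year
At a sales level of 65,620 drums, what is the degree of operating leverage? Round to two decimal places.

At 65,620 units, contribution = 65,620 × R$181.45 = R$11,906,749.00.
Operating income = contribution − fixed costs = R$11,906,749.00 − R$6,125,900 = R$5,780,849.00.
Degree of operating leverage = R$11,906,749.00 / R$5,780,849.00 = 2.0597.

2.06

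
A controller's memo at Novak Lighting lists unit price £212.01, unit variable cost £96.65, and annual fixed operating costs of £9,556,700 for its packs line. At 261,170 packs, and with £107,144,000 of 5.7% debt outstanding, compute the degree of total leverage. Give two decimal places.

Total contribution margin = 261,170 × £115.36 = £30,128,571.20.
EBIT = £30,128,571.20 − £9,556,700 = £20,571,871.20. Interest = £6,107,208.00.
DOL = £30,128,571.20 ÷ £20,571,871.20 = 1.4646; DFL = £20,571,871.20 ÷ £14,464,663.20 = 1.4222.
Combined leverage = 1.4646 × 1.4222 = 2.0830.

2.08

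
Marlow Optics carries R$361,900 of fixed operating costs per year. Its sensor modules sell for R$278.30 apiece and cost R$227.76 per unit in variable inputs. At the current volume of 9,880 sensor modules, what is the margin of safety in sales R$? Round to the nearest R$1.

R$756,791

Contribution margin per unit = R$278.30 − R$227.76 = R$50.54. Break-even units = R$361,900 ÷ R$50.54 = 7,160.66; break-even revenue = 7,160.66 × R$278.30 = R$1,992,813.02.
Actual sales revenue = 9,880 × R$278.30 = R$2,749,604.00.
Margin of safety = R$2,749,604.00 − R$1,992,813.02 = R$756,791.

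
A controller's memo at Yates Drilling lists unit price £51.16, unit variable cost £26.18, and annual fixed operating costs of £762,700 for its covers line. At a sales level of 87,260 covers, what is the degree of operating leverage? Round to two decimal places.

At 87,260 units, contribution = 87,260 × £24.98 = £2,179,754.80.
EBIT = £2,179,754.80 − £762,700 = £1,417,054.80.
So DOL = total CM / EBIT = £2,179,754.80 / £1,417,054.80 = 1.5382.

1.54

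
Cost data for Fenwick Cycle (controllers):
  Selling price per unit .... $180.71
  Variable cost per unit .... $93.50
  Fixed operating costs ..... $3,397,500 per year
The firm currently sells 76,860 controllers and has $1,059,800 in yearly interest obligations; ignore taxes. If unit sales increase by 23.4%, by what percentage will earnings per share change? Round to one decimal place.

+69.8%

At 76,860 units, contribution = 76,860 × $87.21 = $6,702,960.60.
Subtracting fixed costs: EBIT = $6,702,960.60 − $3,397,500 = $3,305,460.60.
Interest = $1,059,800.00, so EBIT − I = $2,245,660.60.
Degree of combined leverage = contribution ÷ (EBIT − I) = $6,702,960.60 ÷ $2,245,660.60 = 2.9849.
%ΔEPS = DCL × %ΔSales = 2.9849 × +23.4% = +69.8%.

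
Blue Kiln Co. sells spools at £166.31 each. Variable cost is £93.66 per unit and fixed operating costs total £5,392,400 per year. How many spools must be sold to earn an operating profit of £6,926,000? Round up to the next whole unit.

Contribution margin per unit = £166.31 − £93.66 = £72.65.
Required volume = (fixed costs + target profit) ÷ CM = (£5,392,400 + £6,926,000) ÷ £72.65 = 169,558.16, so 169,559 spools.

169,559 spools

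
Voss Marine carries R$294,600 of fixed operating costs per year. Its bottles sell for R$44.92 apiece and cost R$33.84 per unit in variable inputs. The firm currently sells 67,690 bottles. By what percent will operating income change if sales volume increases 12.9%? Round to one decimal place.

Contribution at this volume is 67,690 × R$11.08 = R$750,005.20.
EBIT = R$750,005.20 − R$294,600 = R$455,405.20.
So DOL = total CM / EBIT = R$750,005.20 / R$455,405.20 = 1.6469.
Operating income changes by 1.6469 × +12.9% = +21.2%.

+21.2%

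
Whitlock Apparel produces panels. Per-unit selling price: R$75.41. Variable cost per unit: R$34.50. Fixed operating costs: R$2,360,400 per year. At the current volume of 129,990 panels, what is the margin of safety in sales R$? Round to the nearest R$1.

Each unit contributes R$75.41 − R$34.50 = R$40.91. Break-even units = R$2,360,400 ÷ R$40.91 = 57,697.38; break-even revenue = 57,697.38 × R$75.41 = R$4,350,959.77.
Actual sales revenue = 129,990 × R$75.41 = R$9,802,545.90.
Margin of safety = R$9,802,545.90 − R$4,350,959.77 = R$5,451,586.

R$5,451,586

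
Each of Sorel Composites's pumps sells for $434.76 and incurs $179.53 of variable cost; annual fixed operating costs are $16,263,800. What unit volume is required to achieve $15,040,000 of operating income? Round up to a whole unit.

122,650 pumps

Unit CM = price − variable cost = $434.76 − $179.53 = $255.23.
Required volume = (fixed costs + target profit) ÷ CM = ($16,263,800 + $15,040,000) ÷ $255.23 = 122,649.38, so 122,650 pumps.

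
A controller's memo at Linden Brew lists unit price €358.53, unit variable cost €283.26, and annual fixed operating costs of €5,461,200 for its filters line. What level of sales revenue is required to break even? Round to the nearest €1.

CM per unit = €358.53 − €283.26 = €75.27; CM ratio = €75.27 / €358.53 = 0.2099.
Break-even revenue = fixed costs × price ÷ CM = €5,461,200 × €358.53 ÷ €75.27 = €26,013,073.

€26,013,073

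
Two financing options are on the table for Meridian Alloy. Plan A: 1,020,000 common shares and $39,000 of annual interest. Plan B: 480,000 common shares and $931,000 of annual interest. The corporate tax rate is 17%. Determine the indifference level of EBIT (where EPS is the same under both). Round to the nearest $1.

Set EPS_A = EPS_B: (EBIT − $39,000)(1 − 0.17) ÷ 1,020,000 = (EBIT − $931,000)(1 − 0.17) ÷ 480,000.
The (1 − t) factor cancels: (EBIT − 39,000) × 480,000 = (EBIT − 931,000) × 1,020,000.
EBIT × (1,020,000 − 480,000) = 931,000 × 1,020,000 − 39,000 × 480,000 = 930,900,000,000, so EBIT = 930,900,000,000 ÷ 540,000 = 1,723,888.89.

$1,723,889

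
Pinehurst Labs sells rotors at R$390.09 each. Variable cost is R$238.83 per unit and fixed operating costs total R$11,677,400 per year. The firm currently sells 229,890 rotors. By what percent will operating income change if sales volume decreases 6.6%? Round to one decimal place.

-9.9%

Total contribution margin = 229,890 × R$151.26 = R$34,773,161.40.
EBIT = R$34,773,161.40 − R$11,677,400 = R$23,095,761.40.
Degree of operating leverage = R$34,773,161.40 / R$23,095,761.40 = 1.5056.
%ΔEBIT = DOL × %ΔSales = 1.5056 × -6.6% = -9.9%.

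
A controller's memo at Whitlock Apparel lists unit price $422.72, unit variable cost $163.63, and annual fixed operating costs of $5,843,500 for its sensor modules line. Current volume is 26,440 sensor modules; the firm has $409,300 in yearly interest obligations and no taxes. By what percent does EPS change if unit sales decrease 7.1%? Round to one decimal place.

At 26,440 units, contribution = 26,440 × $259.09 = $6,850,339.60.
Subtracting fixed costs: EBIT = $6,850,339.60 − $5,843,500 = $1,006,839.60.
Interest = $409,300.00, so EBIT − I = $597,539.60.
DCL = total CM / (EBIT − I) = $6,850,339.60 / $597,539.60 = 11.4642.
%ΔEPS = DCL × %ΔSales = 11.4642 × -7.1% = -81.4%.

-81.4%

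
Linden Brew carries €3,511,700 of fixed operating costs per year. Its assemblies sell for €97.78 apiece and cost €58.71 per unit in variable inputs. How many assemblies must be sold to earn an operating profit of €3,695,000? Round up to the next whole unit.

184,457 assemblies

Contribution margin per unit = €97.78 − €58.71 = €39.07.
Units = (FC + target) / CM = (€3,511,700 + €3,695,000) / €39.07 = 184,456.10, so 184,457 assemblies.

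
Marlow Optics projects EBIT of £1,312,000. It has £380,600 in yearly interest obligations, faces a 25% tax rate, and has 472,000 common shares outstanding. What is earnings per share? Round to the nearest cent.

£1.48

Interest = £380,600.00, so EBT = £1,312,000 − £380,600.00 = £931,400.00.
Net income = £931,400.00 × (1 − 0.25) = £698,550.00.
EPS = £698,550.00 ÷ 472,000 = £1.48.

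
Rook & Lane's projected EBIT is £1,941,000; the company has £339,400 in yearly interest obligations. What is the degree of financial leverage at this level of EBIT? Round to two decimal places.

1.21

Annual interest charges come to £339,400.00.
DFL = EBIT ÷ (EBIT − I) = £1,941,000 ÷ (£1,941,000 − £339,400.00) = £1,941,000 ÷ £1,601,600.00 = 1.2119.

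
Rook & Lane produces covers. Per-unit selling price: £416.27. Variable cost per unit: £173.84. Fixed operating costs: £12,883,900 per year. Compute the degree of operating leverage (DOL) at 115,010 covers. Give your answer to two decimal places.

Contribution at this volume is 115,010 × £242.43 = £27,881,874.30.
Operating income = contribution − fixed costs = £27,881,874.30 − £12,883,900 = £14,997,974.30.
So DOL = total CM / EBIT = £27,881,874.30 / £14,997,974.30 = 1.8590.

1.86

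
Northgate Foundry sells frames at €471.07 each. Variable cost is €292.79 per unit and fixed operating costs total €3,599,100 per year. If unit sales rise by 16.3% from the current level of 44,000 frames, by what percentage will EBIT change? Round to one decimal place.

At 44,000 units, contribution = 44,000 × €178.28 = €7,844,320.00.
Operating income = contribution − fixed costs = €7,844,320.00 − €3,599,100 = €4,245,220.00.
DOL = contribution ÷ EBIT = €7,844,320.00 ÷ €4,245,220.00 = 1.8478.
Operating income changes by 1.8478 × +16.3% = +30.1%.

+30.1%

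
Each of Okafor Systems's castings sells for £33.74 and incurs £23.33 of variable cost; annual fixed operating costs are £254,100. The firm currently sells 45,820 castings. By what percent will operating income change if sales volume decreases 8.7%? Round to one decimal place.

At 45,820 units, contribution = 45,820 × £10.41 = £476,986.20.
EBIT = £476,986.20 − £254,100 = £222,886.20.
DOL = contribution ÷ EBIT = £476,986.20 ÷ £222,886.20 = 2.1400.
%ΔEBIT = DOL × %ΔSales = 2.1400 × -8.7% = -18.6%.

-18.6%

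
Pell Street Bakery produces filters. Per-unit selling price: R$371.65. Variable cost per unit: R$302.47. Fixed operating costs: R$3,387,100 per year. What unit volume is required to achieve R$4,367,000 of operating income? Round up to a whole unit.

112,086 filters

Contribution margin per unit = R$371.65 − R$302.47 = R$69.18.
Required volume = (fixed costs + target profit) ÷ CM = (R$3,387,100 + R$4,367,000) ÷ R$69.18 = 112,085.86, so 112,086 filters.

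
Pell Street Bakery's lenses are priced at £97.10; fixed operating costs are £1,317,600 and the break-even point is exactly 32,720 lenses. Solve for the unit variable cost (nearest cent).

Contribution per unit must be FC / Q = £1,317,600 / 32,720 = £40.2689.
Variable cost per unit = £97.10 − £40.2689 = £56.83.

£56.83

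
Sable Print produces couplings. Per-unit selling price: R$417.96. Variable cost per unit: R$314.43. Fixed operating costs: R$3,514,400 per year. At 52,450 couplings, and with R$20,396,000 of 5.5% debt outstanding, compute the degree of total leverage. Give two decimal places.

6.84

Contribution at this volume is 52,450 × R$103.53 = R$5,430,148.50.
EBIT = R$5,430,148.50 − R$3,514,400 = R$1,915,748.50. Interest = R$1,121,780.00.
DOL = R$5,430,148.50 ÷ R$1,915,748.50 = 2.8345; DFL = R$1,915,748.50 ÷ R$793,968.50 = 2.4129.
DCL = DOL × DFL = 2.8345 × 2.4129 = 6.8394.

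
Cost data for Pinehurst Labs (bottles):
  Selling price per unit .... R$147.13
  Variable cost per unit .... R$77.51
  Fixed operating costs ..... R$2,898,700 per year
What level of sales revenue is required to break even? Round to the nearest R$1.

R$6,125,908

CM per unit = R$147.13 − R$77.51 = R$69.62; CM ratio = R$69.62 / R$147.13 = 0.4732.
Break-even sales = FC ÷ CM ratio = R$2,898,700 × R$147.13 / R$69.62 = R$6,125,908.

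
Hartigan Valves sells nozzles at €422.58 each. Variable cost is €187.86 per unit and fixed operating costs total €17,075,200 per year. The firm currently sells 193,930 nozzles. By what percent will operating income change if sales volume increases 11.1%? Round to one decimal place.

+17.8%

Contribution at this volume is 193,930 × €234.72 = €45,519,249.60.
Operating income = contribution − fixed costs = €45,519,249.60 − €17,075,200 = €28,444,049.60.
DOL = contribution ÷ EBIT = €45,519,249.60 ÷ €28,444,049.60 = 1.6003.
Operating income changes by 1.6003 × +11.1% = +17.8%.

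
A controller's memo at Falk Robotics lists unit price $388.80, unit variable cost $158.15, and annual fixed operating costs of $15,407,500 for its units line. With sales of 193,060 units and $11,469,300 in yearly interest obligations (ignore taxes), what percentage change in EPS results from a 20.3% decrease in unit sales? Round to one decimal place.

-51.2%

At 193,060 units, contribution = 193,060 × $230.65 = $44,529,289.00.
Operating income = contribution − fixed costs = $44,529,289.00 − $15,407,500 = $29,121,789.00.
Interest = $11,469,300.00, so EBIT − I = $17,652,489.00.
Degree of combined leverage = contribution ÷ (EBIT − I) = $44,529,289.00 ÷ $17,652,489.00 = 2.5226.
EPS therefore changes by 2.5226 × (-20.3%) = -51.2%.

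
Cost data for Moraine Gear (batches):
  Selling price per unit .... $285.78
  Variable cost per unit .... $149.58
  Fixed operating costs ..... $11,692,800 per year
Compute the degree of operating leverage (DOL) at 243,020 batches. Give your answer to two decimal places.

1.55

Contribution at this volume is 243,020 × $136.20 = $33,099,324.00.
Subtracting fixed costs: EBIT = $33,099,324.00 − $11,692,800 = $21,406,524.00.
DOL = contribution ÷ EBIT = $33,099,324.00 ÷ $21,406,524.00 = 1.5462.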